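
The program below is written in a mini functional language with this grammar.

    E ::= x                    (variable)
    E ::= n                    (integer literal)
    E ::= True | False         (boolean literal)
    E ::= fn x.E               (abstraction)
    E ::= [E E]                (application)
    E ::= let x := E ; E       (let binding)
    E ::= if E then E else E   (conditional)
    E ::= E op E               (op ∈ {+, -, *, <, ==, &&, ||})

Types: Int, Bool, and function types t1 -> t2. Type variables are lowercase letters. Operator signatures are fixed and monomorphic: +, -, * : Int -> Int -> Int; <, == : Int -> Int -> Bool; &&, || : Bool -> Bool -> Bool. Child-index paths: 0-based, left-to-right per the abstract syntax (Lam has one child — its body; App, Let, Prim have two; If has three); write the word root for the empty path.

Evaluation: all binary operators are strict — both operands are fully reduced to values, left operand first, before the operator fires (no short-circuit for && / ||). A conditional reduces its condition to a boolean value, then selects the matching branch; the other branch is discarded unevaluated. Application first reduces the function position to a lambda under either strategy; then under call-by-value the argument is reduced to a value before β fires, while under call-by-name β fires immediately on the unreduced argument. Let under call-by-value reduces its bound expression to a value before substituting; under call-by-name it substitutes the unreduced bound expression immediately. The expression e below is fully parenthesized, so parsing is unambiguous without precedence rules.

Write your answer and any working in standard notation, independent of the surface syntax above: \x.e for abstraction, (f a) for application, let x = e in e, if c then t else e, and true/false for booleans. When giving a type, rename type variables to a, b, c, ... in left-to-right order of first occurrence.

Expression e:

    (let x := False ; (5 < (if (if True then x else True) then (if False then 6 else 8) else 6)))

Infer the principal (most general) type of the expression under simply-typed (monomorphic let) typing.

Answer: Bool

Derivation:
let x : Bool
  unify Int ~ Int
  unify Bool ~ Bool
x : Bool
  unify Bool ~ Bool
  unify Bool ~ Bool
  unify Bool ~ Bool
  unify Int ~ Int
  unify Int ~ Int
  unify Int ~ Int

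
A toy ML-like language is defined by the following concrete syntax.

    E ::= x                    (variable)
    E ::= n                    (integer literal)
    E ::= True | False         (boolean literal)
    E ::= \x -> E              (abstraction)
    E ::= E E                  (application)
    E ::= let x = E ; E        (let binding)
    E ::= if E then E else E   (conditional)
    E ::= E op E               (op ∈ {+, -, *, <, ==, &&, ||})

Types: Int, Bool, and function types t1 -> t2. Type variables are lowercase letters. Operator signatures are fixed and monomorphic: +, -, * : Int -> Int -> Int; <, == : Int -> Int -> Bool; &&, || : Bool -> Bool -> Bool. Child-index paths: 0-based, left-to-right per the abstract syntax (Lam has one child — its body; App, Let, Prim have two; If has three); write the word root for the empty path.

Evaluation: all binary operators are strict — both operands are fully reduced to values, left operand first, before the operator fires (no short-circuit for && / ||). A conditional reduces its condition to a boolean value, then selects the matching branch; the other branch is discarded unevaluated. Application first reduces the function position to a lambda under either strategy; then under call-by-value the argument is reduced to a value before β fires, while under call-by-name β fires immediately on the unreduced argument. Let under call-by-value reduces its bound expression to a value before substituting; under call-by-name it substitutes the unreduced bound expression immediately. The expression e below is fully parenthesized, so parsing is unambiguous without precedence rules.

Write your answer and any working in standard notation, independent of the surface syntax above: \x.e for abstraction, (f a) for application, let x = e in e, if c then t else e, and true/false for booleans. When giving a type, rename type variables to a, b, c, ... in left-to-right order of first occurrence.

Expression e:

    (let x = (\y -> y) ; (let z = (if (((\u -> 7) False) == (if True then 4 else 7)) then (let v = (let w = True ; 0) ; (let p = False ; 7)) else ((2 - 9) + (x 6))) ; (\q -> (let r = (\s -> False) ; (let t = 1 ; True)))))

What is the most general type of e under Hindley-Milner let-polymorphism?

Answer: a -> Bool

Trace:
y : a
\y._ : a -> a
let x : forall. a -> a
\u._ : b -> Int
  unify b -> Int ~ Bool -> c
  unify b ~ Bool
  unify Int ~ c
_ _ : Int
  unify Int ~ Int
  unify Bool ~ Bool
  unify Int ~ Int
  unify Int ~ Int
  unify Bool ~ Bool
let w : Bool
let v : Int
let p : Bool
  unify Int ~ Int
  unify Int ~ Int
  unify Int ~ Int
x : d -> d
  unify d -> d ~ Int -> e
  unify d ~ Int
  unify Int ~ e
_ _ : Int
  unify Int ~ Int
  unify Int ~ Int
let z : Int
\s._ : g -> Bool
let r : forall. g -> Bool
let t : Int
\q._ : f -> Bool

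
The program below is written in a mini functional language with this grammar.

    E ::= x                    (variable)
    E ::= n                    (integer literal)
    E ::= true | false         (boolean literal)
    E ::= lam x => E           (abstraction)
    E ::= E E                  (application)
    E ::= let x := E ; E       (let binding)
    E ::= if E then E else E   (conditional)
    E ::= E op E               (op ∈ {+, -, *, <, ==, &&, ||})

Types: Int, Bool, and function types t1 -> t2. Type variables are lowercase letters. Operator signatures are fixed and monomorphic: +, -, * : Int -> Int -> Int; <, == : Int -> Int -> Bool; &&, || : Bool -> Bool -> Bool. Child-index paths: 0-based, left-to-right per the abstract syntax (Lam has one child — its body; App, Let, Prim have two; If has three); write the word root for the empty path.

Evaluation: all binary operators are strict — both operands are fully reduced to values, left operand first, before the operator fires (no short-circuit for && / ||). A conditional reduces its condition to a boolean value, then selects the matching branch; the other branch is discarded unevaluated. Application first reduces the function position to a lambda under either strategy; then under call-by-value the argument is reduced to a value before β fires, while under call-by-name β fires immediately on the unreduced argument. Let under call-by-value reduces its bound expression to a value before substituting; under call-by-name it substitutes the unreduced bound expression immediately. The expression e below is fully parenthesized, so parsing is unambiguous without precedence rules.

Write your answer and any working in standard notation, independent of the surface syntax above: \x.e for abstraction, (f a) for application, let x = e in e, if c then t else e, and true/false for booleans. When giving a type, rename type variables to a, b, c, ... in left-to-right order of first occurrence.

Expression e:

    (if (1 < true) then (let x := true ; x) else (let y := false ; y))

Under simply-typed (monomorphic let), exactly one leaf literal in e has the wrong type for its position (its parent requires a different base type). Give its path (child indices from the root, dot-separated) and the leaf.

Answer: 0.1 : true

Derivation:
  unify Int ~ Int
  unify Bool ~ Int
  FAIL: mismatch Bool ~ Int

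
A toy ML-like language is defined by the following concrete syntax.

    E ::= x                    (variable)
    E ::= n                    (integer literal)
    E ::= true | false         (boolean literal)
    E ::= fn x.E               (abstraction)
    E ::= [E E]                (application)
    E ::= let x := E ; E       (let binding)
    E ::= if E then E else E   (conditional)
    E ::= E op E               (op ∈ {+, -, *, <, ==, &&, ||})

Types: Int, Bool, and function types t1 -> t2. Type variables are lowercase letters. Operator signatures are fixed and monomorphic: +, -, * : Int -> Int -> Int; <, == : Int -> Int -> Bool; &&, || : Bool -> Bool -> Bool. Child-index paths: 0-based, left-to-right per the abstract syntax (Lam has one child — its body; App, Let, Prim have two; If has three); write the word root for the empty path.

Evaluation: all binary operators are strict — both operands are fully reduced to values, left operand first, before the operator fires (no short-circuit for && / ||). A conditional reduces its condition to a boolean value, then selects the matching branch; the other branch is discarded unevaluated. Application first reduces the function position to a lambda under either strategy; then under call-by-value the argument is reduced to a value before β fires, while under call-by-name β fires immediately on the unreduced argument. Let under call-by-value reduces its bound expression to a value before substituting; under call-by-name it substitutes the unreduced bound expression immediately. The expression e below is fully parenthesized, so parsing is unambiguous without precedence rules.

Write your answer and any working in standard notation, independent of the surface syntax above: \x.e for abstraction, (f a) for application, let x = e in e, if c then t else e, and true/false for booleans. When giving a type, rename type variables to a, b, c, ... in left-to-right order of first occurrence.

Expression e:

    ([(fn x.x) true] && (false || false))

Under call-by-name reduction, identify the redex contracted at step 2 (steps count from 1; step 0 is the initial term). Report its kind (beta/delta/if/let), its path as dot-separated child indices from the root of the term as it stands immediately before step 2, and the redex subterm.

Trace:
step 0: (((\x.x) true) && (false || false))
step 1: [beta@0] (true && (false || false))
step 2: [delta@1] (true && false)

Answer: delta at 1 : (false || false)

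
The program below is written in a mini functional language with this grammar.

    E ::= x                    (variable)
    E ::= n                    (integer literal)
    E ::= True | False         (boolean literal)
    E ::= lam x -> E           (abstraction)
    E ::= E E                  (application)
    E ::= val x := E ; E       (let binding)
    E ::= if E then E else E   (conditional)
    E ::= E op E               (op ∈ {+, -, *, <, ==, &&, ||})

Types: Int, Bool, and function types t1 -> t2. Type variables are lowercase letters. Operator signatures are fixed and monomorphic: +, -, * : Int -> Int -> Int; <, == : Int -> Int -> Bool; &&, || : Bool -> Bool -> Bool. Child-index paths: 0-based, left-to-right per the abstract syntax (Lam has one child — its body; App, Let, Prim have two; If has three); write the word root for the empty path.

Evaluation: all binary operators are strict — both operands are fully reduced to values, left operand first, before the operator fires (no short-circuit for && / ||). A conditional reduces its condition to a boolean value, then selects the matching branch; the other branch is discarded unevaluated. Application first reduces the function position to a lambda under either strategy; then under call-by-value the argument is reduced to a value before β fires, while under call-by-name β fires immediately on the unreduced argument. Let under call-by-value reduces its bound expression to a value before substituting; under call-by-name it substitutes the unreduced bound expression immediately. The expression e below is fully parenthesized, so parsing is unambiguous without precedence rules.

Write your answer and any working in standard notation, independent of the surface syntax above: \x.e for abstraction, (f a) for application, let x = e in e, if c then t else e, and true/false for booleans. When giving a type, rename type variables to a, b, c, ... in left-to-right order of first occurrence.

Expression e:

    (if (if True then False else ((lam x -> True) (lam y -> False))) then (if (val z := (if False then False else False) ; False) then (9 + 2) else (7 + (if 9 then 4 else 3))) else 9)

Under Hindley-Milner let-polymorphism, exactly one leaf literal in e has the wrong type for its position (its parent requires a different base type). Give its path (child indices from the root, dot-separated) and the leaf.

Working:
  unify Bool ~ Bool
\x._ : a -> Bool
\y._ : b -> Bool
  unify a -> Bool ~ (b -> Bool) -> c
  unify a ~ b -> Bool
  unify Bool ~ c
_ _ : Bool
  unify Bool ~ Bool
  unify Bool ~ Bool
  unify Bool ~ Bool
  unify Bool ~ Bool
let z : Bool
  unify Bool ~ Bool
  unify Int ~ Int
  unify Int ~ Int
  unify Int ~ Int
  unify Int ~ Bool
  FAIL: mismatch Int ~ Bool

Answer: 1.2.1.0 : 9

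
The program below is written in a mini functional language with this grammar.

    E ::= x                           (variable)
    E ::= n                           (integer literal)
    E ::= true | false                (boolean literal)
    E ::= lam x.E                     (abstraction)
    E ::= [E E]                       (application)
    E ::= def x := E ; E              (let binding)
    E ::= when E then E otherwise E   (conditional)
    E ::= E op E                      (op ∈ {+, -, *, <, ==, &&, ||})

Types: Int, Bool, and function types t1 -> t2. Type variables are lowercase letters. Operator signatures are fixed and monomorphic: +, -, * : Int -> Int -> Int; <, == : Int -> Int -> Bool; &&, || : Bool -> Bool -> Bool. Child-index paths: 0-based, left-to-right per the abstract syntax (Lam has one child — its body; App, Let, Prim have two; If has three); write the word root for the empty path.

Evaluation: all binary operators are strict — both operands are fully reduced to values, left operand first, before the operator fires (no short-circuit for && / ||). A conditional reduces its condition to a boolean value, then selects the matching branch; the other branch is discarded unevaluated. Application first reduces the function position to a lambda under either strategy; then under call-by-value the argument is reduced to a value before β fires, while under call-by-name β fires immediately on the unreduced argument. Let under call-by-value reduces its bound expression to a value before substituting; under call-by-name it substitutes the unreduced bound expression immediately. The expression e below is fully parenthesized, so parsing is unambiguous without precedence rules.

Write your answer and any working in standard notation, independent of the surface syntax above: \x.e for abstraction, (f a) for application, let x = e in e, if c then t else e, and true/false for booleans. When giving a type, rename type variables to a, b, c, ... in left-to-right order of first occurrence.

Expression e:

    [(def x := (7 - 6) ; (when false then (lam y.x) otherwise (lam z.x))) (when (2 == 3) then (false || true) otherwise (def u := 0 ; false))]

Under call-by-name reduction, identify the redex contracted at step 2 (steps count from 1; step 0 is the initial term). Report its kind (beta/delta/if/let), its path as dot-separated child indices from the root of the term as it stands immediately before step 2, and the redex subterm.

Trace:
step 0: ((let x = (7 - 6) in (if false then (\y.x) else (\z.x))) (if (2 == 3) then (false || true) else (let u = 0 in false)))
step 1: [let@0] ((if false then (\y.(7 - 6)) else (\z.(7 - 6))) (if (2 == 3) then (false || true) else (let u = 0 in false)))
step 2: [if@0] ((\z.(7 - 6)) (if (2 == 3) then (false || true) else (let u = 0 in false)))

Answer: if at 0 : (if false then (\y.(7 - 6)) else (\z.(7 - 6)))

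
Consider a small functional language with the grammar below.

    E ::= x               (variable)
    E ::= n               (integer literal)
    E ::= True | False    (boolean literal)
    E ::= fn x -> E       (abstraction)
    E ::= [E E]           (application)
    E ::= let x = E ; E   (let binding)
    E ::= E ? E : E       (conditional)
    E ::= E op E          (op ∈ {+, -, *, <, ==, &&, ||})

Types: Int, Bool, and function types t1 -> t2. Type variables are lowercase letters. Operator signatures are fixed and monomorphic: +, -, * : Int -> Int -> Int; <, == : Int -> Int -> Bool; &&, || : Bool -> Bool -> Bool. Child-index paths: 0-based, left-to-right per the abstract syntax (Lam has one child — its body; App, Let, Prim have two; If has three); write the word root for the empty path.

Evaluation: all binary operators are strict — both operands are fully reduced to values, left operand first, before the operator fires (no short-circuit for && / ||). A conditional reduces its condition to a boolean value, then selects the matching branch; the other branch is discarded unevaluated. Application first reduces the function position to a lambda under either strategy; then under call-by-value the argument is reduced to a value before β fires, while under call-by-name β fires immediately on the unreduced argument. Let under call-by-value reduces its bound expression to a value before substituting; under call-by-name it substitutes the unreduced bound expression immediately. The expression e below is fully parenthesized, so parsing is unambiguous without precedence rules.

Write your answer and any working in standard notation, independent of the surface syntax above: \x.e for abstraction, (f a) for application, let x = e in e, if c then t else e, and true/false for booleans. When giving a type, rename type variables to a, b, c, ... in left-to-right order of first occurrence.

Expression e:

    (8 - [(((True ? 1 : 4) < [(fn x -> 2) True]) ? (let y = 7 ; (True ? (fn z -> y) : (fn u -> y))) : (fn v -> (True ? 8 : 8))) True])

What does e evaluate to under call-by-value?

Answer: 1

Trace:
step 0: (8 - ((if ((if true then 1 else 4) < ((\x.2) true)) then (let y = 7 in (if true then (\z.y) else (\u.y))) else (\v.(if true then 8 else 8))) true))
step 1: [if@1.0.0.0] (8 - ((if (1 < ((\x.2) true)) then (let y = 7 in (if true then (\z.y) else (\u.y))) else (\v.(if true then 8 else 8))) true))
step 2: [beta@1.0.0.1] (8 - ((if (1 < 2) then (let y = 7 in (if true then (\z.y) else (\u.y))) else (\v.(if true then 8 else 8))) true))
step 3: [delta@1.0.0] (8 - ((if true then (let y = 7 in (if true then (\z.y) else (\u.y))) else (\v.(if true then 8 else 8))) true))
step 4: [if@1.0] (8 - ((let y = 7 in (if true then (\z.y) else (\u.y))) true))
step 5: [let@1.0] (8 - ((if true then (\z.7) else (\u.7)) true))
step 6: [if@1.0] (8 - ((\z.7) true))
step 7: [beta@1] (8 - 7)
step 8: [delta@root] 1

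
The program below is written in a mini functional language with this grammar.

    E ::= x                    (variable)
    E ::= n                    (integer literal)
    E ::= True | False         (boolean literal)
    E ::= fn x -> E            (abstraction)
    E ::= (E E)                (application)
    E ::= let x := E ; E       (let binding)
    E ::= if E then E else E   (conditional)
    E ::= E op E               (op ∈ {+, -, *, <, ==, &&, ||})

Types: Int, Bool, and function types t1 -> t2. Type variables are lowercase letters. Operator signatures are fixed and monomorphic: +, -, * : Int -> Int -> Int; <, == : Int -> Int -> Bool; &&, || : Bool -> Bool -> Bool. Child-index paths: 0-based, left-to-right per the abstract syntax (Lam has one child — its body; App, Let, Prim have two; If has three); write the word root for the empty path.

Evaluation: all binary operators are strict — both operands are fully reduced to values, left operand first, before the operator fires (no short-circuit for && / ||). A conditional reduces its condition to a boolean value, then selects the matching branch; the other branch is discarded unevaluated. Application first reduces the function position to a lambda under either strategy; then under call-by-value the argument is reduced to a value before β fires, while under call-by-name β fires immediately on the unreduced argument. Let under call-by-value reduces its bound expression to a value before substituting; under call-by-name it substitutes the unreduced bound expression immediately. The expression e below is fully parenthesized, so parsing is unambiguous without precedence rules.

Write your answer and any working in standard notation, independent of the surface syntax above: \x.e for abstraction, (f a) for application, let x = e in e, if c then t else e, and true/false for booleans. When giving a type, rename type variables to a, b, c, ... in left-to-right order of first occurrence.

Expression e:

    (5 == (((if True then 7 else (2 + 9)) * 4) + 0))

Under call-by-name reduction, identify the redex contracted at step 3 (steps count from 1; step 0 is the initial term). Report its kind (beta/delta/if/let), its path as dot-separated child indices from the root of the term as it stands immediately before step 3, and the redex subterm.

Derivation:
step 0: (5 == (((if true then 7 else (2 + 9)) * 4) + 0))
step 1: [if@1.0.0] (5 == ((7 * 4) + 0))
step 2: [delta@1.0] (5 == (28 + 0))
step 3: [delta@1] (5 == 28)

Answer: delta at 1 : (28 + 0)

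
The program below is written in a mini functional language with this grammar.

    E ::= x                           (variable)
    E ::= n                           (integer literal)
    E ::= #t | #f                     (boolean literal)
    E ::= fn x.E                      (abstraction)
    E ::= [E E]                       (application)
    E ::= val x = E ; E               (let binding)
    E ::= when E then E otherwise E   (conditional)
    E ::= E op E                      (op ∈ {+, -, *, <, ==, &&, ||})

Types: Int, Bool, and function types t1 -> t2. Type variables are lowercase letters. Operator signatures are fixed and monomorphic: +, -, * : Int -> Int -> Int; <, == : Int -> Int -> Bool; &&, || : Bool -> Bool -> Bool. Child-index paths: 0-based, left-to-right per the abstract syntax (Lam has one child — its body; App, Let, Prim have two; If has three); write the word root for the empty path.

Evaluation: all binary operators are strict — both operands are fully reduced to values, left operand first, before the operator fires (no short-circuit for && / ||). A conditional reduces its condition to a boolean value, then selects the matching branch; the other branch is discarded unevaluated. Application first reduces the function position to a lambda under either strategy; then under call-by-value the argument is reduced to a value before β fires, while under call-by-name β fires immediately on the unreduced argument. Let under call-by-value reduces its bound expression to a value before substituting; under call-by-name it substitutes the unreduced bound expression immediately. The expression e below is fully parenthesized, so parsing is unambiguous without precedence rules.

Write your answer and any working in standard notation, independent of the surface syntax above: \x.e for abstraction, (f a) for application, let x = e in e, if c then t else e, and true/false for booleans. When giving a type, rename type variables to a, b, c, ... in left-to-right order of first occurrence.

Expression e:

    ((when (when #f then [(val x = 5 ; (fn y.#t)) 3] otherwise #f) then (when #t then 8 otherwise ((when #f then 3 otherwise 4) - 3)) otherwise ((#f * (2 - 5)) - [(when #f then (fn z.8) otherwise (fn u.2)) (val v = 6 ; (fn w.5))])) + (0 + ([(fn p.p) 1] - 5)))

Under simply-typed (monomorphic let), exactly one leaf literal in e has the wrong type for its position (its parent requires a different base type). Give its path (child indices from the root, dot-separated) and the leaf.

Answer: 0.2.0.0 : false

Working:
  unify Bool ~ Bool
let x : Int
\y._ : a -> Bool
  unify a -> Bool ~ Int -> b
  unify a ~ Int
  unify Bool ~ b
_ _ : Bool
  unify Bool ~ Bool
  unify Bool ~ Bool
  unify Bool ~ Bool
  unify Bool ~ Bool
  unify Int ~ Int
  unify Int ~ Int
  unify Int ~ Int
  unify Int ~ Int
  unify Bool ~ Int
  FAIL: mismatch Bool ~ Int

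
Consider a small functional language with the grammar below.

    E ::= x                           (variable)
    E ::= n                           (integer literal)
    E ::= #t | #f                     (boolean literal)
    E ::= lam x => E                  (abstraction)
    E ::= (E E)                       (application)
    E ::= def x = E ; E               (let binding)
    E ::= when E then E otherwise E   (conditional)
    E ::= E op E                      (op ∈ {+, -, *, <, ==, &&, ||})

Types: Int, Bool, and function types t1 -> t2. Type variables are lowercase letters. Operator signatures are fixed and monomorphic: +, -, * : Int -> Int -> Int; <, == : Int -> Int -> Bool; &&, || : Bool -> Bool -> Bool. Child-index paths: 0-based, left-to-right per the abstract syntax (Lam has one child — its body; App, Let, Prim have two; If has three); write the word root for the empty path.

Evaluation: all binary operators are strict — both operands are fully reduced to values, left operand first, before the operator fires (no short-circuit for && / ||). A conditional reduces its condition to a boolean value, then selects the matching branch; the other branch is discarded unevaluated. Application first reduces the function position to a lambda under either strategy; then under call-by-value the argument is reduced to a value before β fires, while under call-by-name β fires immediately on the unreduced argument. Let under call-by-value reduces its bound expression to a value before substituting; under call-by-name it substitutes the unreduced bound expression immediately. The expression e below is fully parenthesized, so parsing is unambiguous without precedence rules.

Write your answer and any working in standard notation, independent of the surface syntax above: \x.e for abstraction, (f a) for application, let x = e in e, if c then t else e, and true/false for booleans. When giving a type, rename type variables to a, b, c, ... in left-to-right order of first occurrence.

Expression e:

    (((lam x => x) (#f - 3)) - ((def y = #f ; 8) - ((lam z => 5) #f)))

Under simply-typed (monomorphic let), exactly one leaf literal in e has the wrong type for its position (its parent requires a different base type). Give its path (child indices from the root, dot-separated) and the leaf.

Trace:
x : a
\x._ : a -> a
  unify Bool ~ Int
  FAIL: mismatch Bool ~ Int

Answer: 0.1.0 : false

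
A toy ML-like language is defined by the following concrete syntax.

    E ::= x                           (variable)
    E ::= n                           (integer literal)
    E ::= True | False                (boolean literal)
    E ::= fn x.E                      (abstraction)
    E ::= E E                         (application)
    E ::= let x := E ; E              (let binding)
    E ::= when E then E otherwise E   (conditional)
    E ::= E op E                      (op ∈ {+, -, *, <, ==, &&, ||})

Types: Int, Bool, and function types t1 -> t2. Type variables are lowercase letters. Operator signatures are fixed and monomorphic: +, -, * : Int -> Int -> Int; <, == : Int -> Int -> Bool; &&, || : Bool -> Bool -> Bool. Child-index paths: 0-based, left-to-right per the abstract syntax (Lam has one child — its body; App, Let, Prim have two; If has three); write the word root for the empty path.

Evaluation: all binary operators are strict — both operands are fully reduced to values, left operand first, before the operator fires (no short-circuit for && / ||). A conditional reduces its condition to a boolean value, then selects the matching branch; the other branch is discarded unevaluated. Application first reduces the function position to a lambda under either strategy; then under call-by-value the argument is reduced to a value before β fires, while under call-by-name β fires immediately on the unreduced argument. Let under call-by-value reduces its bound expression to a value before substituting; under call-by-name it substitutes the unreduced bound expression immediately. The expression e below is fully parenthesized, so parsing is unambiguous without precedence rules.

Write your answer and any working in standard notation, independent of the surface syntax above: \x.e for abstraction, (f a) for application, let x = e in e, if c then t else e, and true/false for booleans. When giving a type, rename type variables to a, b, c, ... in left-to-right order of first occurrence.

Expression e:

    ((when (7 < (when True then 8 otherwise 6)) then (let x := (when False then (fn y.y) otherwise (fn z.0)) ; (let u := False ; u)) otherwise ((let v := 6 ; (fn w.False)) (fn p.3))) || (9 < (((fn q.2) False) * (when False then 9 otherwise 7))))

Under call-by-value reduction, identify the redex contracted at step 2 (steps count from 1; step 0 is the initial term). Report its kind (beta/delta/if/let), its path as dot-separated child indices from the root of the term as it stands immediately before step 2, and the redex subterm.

Answer: delta at 0.0 : (7 < 8)

Working:
step 0: ((if (7 < (if true then 8 else 6)) then (let x = (if false then (\y.y) else (\z.0)) in (let u = false in u)) else ((let v = 6 in (\w.false)) (\p.3))) || (9 < (((\q.2) false) * (if false then 9 else 7))))
step 1: [if@0.0.1] ((if (7 < 8) then (let x = (if false then (\y.y) else (\z.0)) in (let u = false in u)) else ((let v = 6 in (\w.false)) (\p.3))) || (9 < (((\q.2) false) * (if false then 9 else 7))))
step 2: [delta@0.0] ((if true then (let x = (if false then (\y.y) else (\z.0)) in (let u = false in u)) else ((let v = 6 in (\w.false)) (\p.3))) || (9 < (((\q.2) false) * (if false then 9 else 7))))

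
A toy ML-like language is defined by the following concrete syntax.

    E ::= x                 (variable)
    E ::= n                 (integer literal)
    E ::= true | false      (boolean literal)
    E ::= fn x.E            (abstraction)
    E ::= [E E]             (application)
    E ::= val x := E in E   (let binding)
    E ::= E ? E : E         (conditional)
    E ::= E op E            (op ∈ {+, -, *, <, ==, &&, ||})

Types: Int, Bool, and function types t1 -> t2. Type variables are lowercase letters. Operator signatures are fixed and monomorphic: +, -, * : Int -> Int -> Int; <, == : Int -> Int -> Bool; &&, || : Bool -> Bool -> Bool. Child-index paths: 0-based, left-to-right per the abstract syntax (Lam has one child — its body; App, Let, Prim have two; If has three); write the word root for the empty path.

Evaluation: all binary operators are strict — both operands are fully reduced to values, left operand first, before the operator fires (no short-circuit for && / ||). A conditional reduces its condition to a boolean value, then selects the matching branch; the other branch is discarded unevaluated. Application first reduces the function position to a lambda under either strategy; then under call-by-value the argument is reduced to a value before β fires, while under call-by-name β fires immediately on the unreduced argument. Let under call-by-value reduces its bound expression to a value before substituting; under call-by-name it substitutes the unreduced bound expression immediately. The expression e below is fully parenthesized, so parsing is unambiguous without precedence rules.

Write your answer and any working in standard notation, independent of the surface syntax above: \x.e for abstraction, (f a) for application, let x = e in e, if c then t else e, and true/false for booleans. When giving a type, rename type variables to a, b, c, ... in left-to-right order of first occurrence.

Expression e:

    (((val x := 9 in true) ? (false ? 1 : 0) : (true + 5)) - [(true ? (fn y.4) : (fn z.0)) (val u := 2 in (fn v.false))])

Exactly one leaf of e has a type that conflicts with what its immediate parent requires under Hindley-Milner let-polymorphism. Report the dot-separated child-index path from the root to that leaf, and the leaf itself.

Answer: 0.2.0 : true

Working:
let x : Int
  unify Bool ~ Bool
  unify Bool ~ Bool
  unify Int ~ Int
  unify Bool ~ Int
  FAIL: mismatch Bool ~ Int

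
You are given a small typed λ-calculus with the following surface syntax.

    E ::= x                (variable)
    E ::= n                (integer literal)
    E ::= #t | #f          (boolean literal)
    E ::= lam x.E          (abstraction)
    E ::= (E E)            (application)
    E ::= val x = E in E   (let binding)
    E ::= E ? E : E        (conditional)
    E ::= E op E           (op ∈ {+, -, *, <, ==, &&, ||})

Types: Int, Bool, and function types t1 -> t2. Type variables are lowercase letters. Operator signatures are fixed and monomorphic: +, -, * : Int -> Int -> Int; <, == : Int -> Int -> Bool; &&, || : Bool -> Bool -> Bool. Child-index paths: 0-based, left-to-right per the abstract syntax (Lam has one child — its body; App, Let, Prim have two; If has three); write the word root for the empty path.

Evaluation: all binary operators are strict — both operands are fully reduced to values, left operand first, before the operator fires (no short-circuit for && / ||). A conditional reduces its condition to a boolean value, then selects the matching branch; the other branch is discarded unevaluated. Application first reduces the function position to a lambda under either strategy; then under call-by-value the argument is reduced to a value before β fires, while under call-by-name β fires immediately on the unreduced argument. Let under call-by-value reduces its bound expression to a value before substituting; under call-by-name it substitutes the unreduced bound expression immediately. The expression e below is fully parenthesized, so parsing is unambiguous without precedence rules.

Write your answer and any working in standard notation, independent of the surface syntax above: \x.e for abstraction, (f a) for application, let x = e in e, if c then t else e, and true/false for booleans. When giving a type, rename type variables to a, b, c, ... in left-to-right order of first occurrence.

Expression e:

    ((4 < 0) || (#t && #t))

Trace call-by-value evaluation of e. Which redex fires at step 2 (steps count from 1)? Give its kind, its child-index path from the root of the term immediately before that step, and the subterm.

Trace:
step 0: ((4 < 0) || (true && true))
step 1: [delta@0] (false || (true && true))
step 2: [delta@1] (false || true)

Answer: delta at 1 : (true && true)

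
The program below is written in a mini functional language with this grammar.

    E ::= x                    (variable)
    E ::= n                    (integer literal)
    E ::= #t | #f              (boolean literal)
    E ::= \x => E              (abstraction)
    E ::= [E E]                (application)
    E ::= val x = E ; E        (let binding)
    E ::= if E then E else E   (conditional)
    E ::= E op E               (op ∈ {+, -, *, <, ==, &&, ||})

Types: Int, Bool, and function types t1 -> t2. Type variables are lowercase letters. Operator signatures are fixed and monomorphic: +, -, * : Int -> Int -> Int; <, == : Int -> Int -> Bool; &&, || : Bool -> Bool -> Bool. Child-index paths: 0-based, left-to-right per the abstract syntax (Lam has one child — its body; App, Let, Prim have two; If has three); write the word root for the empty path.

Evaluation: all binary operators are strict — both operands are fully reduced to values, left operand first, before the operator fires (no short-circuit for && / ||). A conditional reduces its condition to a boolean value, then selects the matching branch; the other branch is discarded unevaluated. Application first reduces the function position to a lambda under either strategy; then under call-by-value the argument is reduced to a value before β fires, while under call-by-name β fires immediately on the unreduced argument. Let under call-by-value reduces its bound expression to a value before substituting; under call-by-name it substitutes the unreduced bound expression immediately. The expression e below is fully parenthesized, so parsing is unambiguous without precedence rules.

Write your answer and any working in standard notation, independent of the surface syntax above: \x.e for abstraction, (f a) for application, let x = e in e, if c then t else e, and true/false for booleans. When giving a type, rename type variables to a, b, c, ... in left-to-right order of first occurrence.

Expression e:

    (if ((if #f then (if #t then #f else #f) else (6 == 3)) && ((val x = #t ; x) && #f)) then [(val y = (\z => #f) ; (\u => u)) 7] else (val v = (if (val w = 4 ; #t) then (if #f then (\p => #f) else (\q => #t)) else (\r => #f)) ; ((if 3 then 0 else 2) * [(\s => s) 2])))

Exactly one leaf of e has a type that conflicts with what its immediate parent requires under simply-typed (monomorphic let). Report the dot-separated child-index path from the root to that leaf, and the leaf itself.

Answer: 2.1.0.0 : 3

Derivation:
  unify Bool ~ Bool
  unify Bool ~ Bool
  unify Bool ~ Bool
  unify Int ~ Int
  unify Int ~ Int
  unify Bool ~ Bool
  unify Bool ~ Bool
let x : Bool
x : Bool
  unify Bool ~ Bool
  unify Bool ~ Bool
  unify Bool ~ Bool
  unify Bool ~ Bool
\z._ : a -> Bool
let y : a -> Bool
u : b
\u._ : b -> b
  unify b -> b ~ Int -> c
  unify b ~ Int
  unify Int ~ c
_ _ : Int
let w : Int
  unify Bool ~ Bool
  unify Bool ~ Bool
\p._ : d -> Bool
\q._ : e -> Bool
  unify d -> Bool ~ e -> Bool
  unify d ~ e
  unify Bool ~ Bool
\r._ : f -> Bool
  unify e -> Bool ~ f -> Bool
  unify e ~ f
  unify Bool ~ Bool
let v : f -> Bool
  unify Int ~ Bool
  FAIL: mismatch Int ~ Bool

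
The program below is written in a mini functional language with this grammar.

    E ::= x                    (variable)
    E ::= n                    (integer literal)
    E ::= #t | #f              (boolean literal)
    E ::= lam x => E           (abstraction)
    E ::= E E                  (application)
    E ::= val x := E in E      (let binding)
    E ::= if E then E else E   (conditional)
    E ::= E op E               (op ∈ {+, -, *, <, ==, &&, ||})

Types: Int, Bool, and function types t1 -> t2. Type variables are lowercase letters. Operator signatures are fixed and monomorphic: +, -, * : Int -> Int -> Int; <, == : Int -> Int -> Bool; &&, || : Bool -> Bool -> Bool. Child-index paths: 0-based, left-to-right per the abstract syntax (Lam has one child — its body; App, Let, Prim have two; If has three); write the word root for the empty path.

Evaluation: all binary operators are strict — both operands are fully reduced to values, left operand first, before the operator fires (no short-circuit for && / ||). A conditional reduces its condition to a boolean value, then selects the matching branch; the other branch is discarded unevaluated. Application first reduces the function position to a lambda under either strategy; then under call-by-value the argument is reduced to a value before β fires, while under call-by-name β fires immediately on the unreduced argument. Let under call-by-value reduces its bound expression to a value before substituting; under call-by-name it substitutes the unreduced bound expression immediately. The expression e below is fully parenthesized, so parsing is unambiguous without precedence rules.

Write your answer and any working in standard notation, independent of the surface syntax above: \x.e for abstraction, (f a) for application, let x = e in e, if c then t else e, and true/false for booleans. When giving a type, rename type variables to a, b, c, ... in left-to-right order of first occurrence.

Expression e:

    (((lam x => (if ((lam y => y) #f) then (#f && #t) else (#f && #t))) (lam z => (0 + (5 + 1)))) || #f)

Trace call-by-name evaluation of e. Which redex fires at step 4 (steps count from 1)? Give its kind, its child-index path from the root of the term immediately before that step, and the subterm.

Trace:
step 0: (((\x.(if ((\y.y) false) then (false && true) else (false && true))) (\z.(0 + (5 + 1)))) || false)
step 1: [beta@0] ((if ((\y.y) false) then (false && true) else (false && true)) || false)
step 2: [beta@0.0] ((if false then (false && true) else (false && true)) || false)
step 3: [if@0] ((false && true) || false)
step 4: [delta@0] (false || false)

Answer: delta at 0 : (false && true)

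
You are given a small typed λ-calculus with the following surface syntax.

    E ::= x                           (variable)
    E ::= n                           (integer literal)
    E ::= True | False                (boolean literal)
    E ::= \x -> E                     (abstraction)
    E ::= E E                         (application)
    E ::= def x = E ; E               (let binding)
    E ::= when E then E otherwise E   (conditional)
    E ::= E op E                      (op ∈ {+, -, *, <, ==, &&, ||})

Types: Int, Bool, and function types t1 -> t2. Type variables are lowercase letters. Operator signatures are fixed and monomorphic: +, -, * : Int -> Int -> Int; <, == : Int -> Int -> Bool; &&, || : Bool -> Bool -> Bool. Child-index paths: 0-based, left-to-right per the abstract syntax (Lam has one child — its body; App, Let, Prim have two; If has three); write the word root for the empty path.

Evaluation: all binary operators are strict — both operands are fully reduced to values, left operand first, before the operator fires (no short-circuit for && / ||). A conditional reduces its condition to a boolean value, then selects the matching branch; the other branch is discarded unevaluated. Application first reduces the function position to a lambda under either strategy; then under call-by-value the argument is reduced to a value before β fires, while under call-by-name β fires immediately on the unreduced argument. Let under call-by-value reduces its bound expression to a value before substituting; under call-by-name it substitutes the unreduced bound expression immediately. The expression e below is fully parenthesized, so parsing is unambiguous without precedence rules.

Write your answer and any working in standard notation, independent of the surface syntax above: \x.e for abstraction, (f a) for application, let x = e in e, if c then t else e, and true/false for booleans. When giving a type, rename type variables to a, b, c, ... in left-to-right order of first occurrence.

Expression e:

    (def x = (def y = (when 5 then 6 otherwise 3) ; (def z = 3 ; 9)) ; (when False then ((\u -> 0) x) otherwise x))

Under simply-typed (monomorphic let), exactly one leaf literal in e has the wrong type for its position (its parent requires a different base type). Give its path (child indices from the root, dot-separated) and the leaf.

Derivation:
  unify Int ~ Bool
  FAIL: mismatch Int ~ Bool

Answer: 0.0.0 : 5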